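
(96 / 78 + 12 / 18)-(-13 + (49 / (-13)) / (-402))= 1995 / 134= 14.89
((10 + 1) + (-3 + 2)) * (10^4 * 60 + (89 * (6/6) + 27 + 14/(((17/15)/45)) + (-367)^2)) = 125011350/17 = 7353608.82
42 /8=21 /4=5.25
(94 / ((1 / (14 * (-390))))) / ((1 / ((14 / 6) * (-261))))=312563160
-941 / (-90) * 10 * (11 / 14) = 10351 / 126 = 82.15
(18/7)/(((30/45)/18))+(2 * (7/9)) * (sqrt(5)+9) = 14 * sqrt(5)/9+584/7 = 86.91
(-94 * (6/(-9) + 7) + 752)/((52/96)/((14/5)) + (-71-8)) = -52640/26479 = -1.99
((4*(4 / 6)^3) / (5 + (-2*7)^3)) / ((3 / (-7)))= 224 / 221859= 0.00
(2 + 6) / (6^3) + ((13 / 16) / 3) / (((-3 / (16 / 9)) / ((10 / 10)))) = -10 / 81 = -0.12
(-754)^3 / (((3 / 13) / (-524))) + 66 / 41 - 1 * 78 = 973346389246.28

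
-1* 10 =-10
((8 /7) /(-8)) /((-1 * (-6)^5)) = -1 /54432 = -0.00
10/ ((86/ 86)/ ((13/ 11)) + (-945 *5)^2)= 65/ 145116568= 0.00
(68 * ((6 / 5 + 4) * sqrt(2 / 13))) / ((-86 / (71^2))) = -342788 * sqrt(26) / 215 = -8129.69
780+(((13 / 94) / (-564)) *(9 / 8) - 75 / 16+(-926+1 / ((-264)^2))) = -11599828153 / 76979232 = -150.69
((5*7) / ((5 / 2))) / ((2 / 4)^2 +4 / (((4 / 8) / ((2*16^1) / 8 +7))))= 0.16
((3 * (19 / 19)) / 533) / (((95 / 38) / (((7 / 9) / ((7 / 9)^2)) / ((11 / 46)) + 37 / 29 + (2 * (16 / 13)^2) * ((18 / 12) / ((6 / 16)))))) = 42502074 / 1005709705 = 0.04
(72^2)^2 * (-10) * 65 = -17468006400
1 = 1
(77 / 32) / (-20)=-77 / 640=-0.12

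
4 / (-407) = -4 / 407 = -0.01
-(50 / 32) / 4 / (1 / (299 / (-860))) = 1495 / 11008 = 0.14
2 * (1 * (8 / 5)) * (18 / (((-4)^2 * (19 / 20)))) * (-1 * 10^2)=-7200 / 19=-378.95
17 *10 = 170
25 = 25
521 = 521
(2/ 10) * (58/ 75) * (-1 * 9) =-174/ 125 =-1.39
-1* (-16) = 16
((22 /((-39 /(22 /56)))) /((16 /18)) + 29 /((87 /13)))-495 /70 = -13049 /4368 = -2.99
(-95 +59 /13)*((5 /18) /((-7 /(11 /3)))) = 1540 /117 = 13.16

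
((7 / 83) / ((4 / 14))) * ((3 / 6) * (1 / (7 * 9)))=7 / 2988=0.00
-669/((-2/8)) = 2676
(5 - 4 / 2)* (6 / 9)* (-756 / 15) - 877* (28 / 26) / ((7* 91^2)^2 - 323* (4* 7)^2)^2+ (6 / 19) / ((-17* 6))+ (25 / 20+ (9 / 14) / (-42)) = -6742597093258955112995389 / 67718241442141027121930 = -99.57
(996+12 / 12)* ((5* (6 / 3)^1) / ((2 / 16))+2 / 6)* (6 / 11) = 480554 / 11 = 43686.73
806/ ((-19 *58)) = -403/ 551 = -0.73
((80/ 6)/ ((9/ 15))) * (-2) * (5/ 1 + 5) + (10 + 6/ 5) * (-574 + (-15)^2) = -195896/ 45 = -4353.24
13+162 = 175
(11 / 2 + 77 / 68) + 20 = 1811 / 68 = 26.63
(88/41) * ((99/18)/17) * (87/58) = 726/697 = 1.04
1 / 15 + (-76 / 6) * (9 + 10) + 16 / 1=-1123 / 5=-224.60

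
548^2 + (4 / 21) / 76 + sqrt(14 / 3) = sqrt(42) / 3 + 119821297 / 399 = 300306.16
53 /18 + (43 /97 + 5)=14645 /1746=8.39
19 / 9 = 2.11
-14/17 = -0.82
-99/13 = -7.62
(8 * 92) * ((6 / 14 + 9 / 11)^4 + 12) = 372983564928 / 35153041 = 10610.28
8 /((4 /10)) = 20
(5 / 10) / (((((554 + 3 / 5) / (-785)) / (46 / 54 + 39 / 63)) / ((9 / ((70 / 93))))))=-3382565 / 271754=-12.45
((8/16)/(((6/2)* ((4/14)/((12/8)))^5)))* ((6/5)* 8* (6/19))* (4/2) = 4030.36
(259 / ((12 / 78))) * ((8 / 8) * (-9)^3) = -2454543 / 2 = -1227271.50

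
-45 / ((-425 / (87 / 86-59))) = -44883 / 7310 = -6.14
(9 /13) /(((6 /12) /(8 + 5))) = 18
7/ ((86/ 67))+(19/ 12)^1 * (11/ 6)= 25871/ 3096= 8.36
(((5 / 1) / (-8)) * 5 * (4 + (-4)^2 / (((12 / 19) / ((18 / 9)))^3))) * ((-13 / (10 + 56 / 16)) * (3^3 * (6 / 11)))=2246725 / 99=22694.19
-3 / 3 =-1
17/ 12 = 1.42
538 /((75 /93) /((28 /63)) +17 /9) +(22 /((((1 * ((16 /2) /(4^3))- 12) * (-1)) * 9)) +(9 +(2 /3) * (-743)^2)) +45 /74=96279223160777 /261494910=368187.75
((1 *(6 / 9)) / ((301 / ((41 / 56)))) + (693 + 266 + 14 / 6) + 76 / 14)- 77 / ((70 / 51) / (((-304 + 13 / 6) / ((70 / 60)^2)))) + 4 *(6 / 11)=887970903 / 66220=13409.41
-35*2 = -70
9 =9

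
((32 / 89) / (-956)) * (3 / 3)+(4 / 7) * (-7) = -85092 / 21271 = -4.00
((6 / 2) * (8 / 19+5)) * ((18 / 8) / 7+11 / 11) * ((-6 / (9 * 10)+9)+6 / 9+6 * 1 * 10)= 994671 / 665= 1495.75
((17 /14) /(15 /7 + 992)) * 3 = 51 /13918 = 0.00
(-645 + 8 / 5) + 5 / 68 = -218731 / 340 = -643.33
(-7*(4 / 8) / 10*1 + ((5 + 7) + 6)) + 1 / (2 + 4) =1069 / 60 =17.82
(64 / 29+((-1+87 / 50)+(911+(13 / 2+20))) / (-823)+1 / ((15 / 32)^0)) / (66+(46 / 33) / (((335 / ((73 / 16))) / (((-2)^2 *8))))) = 2726717961 / 87871849910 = 0.03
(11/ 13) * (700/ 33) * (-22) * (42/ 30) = -21560/ 39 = -552.82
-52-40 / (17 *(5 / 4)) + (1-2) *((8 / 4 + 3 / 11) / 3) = -30653 / 561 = -54.64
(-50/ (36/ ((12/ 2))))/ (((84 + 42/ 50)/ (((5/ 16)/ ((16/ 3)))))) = -3125/ 542976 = -0.01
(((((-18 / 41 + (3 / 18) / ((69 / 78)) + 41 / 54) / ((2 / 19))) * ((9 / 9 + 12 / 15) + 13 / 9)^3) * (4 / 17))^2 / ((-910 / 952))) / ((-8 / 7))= 8209665167877826513846496 / 5948237141830482890625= 1380.18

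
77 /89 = 0.87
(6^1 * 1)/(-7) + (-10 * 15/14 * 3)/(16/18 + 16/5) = -11229/1288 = -8.72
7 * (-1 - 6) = -49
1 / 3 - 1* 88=-263 / 3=-87.67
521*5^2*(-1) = -13025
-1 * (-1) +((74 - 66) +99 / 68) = 10.46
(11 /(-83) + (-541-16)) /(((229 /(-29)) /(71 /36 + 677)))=1821027943 /38014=47904.14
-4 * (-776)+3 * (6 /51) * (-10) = 52708 /17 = 3100.47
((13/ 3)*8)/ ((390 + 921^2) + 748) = 104/ 2548137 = 0.00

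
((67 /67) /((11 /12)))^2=144 /121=1.19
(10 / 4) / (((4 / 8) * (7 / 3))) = 2.14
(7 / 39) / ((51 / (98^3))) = 6588344 / 1989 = 3312.39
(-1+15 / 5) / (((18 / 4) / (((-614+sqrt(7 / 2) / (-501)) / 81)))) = -2456 / 729 - 2 * sqrt(14) / 365229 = -3.37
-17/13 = -1.31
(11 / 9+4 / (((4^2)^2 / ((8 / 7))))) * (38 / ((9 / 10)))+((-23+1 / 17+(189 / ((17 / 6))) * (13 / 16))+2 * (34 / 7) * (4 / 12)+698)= 60521689 / 77112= 784.85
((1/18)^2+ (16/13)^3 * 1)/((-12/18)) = -1329301/474552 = -2.80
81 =81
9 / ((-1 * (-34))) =9 / 34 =0.26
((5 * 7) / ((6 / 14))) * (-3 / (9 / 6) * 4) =-1960 / 3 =-653.33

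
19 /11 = 1.73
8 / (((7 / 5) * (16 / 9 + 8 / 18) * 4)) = 9 / 14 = 0.64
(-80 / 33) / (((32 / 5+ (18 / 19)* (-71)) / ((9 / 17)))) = 11400 / 540617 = 0.02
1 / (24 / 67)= 67 / 24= 2.79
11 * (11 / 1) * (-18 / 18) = -121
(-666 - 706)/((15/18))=-8232/5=-1646.40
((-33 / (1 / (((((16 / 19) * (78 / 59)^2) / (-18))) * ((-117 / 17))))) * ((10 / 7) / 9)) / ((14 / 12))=-139201920 / 55093787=-2.53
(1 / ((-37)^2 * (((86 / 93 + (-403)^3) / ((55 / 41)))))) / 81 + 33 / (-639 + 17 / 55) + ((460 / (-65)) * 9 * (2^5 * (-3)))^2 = 409482841843072252821082161103 / 10952651627584434298440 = 37386639.85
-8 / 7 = -1.14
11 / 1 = 11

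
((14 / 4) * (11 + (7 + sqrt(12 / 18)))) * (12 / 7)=112.90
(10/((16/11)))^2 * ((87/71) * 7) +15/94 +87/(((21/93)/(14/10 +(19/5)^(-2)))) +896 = 5039754651397/2698431680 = 1867.66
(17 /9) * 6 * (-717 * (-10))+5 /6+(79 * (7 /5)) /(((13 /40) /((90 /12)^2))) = 7831445 /78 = 100403.14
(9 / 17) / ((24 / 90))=135 / 68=1.99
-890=-890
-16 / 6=-8 / 3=-2.67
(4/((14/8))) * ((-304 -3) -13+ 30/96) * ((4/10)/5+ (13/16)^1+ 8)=-3638811/560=-6497.88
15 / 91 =0.16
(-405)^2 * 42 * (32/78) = 36741600/13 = 2826276.92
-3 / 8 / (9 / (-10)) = 5 / 12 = 0.42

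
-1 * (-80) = 80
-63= -63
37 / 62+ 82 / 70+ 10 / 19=94603 / 41230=2.29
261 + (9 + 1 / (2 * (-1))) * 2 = 278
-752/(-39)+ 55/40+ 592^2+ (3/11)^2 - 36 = 13230140509/37752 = 350448.73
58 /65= 0.89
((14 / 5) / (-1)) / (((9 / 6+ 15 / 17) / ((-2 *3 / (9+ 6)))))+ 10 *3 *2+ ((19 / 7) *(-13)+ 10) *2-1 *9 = 12739 / 14175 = 0.90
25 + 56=81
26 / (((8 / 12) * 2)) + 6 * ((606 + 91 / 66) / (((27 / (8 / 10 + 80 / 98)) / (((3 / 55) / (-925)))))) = 485789929 / 24928750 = 19.49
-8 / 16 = -1 / 2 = -0.50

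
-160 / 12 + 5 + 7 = -4 / 3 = -1.33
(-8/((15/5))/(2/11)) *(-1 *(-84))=-1232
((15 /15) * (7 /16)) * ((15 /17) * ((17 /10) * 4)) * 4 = 21 /2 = 10.50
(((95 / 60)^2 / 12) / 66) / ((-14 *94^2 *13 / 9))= -361 / 20378502144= -0.00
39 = 39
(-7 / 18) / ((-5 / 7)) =49 / 90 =0.54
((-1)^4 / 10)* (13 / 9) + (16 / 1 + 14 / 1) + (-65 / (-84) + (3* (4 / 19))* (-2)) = 709943 / 23940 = 29.66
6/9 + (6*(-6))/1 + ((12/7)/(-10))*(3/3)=-3728/105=-35.50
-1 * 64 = -64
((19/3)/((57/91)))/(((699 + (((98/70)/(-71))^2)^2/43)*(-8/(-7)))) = 435032096419375/34370950311937872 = 0.01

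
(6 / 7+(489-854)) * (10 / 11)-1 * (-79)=-19407 / 77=-252.04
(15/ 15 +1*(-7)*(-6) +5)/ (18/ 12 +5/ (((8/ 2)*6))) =1152/ 41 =28.10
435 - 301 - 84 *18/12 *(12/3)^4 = -32122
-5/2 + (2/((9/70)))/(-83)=-2.69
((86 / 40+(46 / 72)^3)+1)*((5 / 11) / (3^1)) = 0.52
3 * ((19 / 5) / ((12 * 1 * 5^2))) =19 / 500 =0.04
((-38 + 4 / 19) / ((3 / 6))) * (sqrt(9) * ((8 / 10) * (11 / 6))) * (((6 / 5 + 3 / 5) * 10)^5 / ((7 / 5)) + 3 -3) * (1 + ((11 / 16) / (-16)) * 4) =-49435114212 / 133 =-371692588.06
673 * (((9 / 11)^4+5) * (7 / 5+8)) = 2523078346 / 73205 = 34465.93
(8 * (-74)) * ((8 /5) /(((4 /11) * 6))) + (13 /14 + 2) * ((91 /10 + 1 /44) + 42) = -2628011 /9240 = -284.42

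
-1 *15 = -15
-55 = -55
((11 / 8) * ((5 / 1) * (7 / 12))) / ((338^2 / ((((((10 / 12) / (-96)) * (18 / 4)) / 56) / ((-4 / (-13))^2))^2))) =1375 / 721554505728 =0.00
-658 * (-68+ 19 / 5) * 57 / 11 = 12039426 / 55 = 218898.65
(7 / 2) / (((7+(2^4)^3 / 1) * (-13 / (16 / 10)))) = -28 / 266695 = -0.00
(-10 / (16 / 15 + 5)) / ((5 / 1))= -30 / 91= -0.33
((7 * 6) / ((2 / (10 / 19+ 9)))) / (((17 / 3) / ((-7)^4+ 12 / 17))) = 465573087 / 5491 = 84788.40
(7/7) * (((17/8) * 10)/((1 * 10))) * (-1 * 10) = -85/4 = -21.25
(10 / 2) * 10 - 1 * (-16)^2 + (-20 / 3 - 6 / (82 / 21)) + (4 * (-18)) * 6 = -79483 / 123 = -646.20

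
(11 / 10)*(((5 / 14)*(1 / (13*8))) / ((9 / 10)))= 55 / 13104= 0.00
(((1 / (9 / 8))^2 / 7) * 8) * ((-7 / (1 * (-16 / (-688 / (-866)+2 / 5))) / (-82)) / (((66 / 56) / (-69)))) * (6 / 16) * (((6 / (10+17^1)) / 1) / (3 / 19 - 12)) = -0.00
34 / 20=17 / 10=1.70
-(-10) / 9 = 10 / 9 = 1.11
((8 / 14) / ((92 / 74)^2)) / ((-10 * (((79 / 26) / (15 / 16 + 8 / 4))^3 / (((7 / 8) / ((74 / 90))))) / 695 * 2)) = -52790122382985 / 4273236066304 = -12.35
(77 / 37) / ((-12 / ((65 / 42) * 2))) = -715 / 1332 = -0.54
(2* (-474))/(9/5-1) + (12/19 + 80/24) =-67319/57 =-1181.04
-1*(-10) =10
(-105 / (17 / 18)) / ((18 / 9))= -945 / 17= -55.59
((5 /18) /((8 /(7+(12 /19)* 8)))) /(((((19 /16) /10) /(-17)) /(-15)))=973250 /1083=898.66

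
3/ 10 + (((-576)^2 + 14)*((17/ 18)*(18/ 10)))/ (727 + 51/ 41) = 57836801/ 74645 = 774.82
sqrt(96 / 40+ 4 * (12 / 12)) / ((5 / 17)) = 68 * sqrt(10) / 25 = 8.60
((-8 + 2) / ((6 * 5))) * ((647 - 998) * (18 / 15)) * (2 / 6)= 702 / 25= 28.08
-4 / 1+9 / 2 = 0.50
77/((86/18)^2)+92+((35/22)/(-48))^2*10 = 98335654085/1030943232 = 95.38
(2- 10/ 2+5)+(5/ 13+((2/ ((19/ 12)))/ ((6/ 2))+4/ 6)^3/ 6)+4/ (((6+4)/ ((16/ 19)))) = 106024661/ 36112635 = 2.94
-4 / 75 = -0.05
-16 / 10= -8 / 5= -1.60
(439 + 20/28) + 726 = 8160/7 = 1165.71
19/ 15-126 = -1871/ 15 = -124.73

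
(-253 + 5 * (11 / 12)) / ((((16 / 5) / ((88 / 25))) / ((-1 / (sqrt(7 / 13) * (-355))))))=-1.05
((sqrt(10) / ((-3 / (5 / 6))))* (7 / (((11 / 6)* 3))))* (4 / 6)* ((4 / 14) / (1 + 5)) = -10* sqrt(10) / 891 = -0.04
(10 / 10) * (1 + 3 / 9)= 4 / 3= 1.33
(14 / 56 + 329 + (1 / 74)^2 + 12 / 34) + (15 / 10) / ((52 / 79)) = 803284465 / 2420392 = 331.88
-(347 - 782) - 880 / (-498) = 108755 / 249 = 436.77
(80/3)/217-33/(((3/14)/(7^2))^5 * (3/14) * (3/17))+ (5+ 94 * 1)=-86307781733350014109/158193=-545585340270113.18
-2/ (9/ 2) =-4/ 9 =-0.44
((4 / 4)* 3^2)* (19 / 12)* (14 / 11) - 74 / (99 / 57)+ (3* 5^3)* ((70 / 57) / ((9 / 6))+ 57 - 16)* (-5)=-32785645 / 418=-78434.56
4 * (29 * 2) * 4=928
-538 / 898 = -269 / 449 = -0.60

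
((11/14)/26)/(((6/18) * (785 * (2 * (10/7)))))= 33/816400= 0.00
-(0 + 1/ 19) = -0.05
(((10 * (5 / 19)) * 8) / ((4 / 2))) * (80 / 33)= 16000 / 627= 25.52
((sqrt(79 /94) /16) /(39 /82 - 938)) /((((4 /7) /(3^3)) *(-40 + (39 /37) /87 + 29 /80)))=41573385 *sqrt(7426) /49160633900068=0.00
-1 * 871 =-871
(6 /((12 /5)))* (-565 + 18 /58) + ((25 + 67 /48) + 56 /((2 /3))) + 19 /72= -5433245 /4176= -1301.06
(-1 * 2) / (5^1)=-2 / 5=-0.40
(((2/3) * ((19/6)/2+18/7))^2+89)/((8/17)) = 26091005/127008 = 205.43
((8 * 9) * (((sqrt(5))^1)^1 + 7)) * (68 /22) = 2448 * sqrt(5) /11 + 17136 /11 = 2055.44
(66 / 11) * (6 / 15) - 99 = -483 / 5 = -96.60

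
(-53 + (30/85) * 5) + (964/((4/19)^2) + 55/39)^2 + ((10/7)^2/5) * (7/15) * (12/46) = 473134672.72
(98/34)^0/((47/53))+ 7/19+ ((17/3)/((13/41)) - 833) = -28336366/34827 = -813.63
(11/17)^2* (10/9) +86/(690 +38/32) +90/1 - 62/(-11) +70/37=1148679304508/11707134813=98.12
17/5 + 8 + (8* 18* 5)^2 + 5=2592082/5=518416.40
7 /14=1 /2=0.50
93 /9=31 /3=10.33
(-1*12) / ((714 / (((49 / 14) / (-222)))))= 1 / 3774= 0.00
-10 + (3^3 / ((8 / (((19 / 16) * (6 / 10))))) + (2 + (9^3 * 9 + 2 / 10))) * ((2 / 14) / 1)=927.94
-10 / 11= -0.91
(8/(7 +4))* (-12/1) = -8.73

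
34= 34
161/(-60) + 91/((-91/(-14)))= 679/60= 11.32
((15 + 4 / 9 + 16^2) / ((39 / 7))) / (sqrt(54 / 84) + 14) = 3351796 / 959985 - 17101*sqrt(14) / 319995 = 3.29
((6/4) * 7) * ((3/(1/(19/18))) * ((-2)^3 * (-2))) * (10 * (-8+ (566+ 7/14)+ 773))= 7083580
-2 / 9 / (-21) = 2 / 189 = 0.01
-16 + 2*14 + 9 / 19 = 12.47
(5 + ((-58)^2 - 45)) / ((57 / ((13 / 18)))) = 7202 / 171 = 42.12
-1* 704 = -704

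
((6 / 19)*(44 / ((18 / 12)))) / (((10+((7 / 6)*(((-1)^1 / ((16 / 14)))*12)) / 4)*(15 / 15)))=2816 / 2109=1.34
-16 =-16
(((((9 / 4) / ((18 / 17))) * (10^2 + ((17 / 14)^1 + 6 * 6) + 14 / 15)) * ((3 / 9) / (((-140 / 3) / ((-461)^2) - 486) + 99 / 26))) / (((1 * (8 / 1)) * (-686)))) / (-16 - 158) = -1362563727551 / 6411498812694823680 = -0.00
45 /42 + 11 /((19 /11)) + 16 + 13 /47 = 296503 /12502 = 23.72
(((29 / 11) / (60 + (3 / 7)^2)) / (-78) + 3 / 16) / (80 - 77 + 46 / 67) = 0.05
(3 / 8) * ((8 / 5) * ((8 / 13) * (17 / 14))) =204 / 455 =0.45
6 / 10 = 3 / 5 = 0.60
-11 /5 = -2.20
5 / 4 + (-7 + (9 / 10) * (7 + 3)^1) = 3.25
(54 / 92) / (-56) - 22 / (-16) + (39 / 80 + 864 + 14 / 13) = 72579291 / 83720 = 866.93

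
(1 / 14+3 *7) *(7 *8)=1180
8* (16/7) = 128/7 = 18.29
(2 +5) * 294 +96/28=14430/7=2061.43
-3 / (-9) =1 / 3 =0.33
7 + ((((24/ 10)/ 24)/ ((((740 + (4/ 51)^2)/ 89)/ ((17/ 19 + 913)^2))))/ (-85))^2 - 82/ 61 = 16072657469166232696744101/ 1150417919141400563125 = 13971.15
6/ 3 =2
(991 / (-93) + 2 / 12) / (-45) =1951 / 8370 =0.23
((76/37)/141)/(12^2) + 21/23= 0.91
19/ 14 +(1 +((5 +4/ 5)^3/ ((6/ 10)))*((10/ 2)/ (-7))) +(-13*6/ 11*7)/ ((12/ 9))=-267.15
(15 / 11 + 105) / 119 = 1170 / 1309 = 0.89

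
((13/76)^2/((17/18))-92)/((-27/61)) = 275433971/1325592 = 207.78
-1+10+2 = 11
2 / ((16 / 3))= 3 / 8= 0.38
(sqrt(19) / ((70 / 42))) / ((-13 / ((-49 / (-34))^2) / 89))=-641067*sqrt(19) / 75140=-37.19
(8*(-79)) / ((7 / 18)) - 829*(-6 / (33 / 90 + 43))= -13755636 / 9107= -1510.45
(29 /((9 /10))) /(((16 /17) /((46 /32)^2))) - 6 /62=40368239 /571392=70.65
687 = 687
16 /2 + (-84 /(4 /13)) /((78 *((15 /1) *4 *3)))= 2873 /360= 7.98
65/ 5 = 13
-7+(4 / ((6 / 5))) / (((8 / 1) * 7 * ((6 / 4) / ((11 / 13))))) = -6.97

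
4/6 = 2/3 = 0.67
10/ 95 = 2/ 19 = 0.11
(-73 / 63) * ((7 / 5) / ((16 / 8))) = -0.81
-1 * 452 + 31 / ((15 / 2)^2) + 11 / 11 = -101351 / 225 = -450.45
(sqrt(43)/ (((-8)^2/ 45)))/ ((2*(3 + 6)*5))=sqrt(43)/ 128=0.05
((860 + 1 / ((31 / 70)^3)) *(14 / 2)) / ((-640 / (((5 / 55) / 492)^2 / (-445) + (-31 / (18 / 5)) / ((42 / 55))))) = 1335597033603201641 / 12425407672296960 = 107.49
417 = 417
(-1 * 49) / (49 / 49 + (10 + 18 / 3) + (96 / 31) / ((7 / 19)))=-10633 / 5513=-1.93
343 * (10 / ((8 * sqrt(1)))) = 1715 / 4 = 428.75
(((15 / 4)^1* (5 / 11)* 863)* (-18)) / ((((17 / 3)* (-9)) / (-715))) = -12621375 / 34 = -371216.91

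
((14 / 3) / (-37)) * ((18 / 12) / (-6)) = 7 / 222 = 0.03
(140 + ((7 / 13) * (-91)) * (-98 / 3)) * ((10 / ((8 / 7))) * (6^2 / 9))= 182770 / 3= 60923.33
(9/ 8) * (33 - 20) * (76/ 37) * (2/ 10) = 2223/ 370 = 6.01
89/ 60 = 1.48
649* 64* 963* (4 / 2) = 79998336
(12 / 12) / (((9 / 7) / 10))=70 / 9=7.78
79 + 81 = 160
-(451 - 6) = -445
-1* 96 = -96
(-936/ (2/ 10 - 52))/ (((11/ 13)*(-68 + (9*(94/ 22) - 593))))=-7605/ 221704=-0.03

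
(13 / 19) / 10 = 13 / 190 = 0.07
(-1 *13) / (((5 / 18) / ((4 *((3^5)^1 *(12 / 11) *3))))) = -8188128 / 55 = -148875.05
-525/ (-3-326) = 75/ 47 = 1.60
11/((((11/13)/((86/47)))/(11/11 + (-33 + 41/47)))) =-1635634/2209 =-740.44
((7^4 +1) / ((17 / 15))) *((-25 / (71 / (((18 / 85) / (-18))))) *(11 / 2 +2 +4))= 2071725 / 20519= 100.97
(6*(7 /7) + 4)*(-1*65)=-650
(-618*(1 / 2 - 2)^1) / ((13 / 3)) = 2781 / 13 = 213.92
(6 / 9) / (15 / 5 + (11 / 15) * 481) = 5 / 2668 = 0.00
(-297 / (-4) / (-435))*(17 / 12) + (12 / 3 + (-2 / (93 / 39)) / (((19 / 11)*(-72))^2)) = 15806813213 / 4206025440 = 3.76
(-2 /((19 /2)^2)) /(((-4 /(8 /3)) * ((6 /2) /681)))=3632 /1083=3.35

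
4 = 4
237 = 237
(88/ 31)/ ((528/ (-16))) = -8/ 93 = -0.09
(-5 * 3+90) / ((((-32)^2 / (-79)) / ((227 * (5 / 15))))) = -448325 / 1024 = -437.82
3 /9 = 1 /3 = 0.33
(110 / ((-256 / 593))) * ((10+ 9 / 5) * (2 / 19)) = -384857 / 1216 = -316.49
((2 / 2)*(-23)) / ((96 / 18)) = -69 / 16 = -4.31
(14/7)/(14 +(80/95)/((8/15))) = 19/148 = 0.13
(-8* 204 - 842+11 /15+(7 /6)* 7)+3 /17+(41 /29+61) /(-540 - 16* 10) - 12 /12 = -42551049 /17255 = -2466.01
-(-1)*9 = 9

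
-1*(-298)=298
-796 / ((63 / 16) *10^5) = -398 / 196875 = -0.00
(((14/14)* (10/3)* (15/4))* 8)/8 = 25/2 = 12.50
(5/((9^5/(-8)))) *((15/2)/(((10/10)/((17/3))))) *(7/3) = -11900/177147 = -0.07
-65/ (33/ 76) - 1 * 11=-5303/ 33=-160.70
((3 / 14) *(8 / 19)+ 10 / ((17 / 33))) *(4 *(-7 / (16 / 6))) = -66141 / 323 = -204.77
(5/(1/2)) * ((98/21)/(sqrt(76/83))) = 70 * sqrt(1577)/57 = 48.77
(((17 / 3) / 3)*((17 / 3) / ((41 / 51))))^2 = 24137569 / 136161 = 177.27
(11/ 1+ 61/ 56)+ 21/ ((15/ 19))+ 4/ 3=33619/ 840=40.02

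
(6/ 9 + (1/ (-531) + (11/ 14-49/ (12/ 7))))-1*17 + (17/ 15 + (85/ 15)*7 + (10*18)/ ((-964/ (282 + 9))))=-1033193183/ 17915940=-57.67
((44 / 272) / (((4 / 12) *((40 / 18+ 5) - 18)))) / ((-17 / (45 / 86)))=13365 / 9643352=0.00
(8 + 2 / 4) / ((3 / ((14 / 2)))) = 119 / 6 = 19.83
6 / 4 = 3 / 2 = 1.50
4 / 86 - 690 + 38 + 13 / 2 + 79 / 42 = -643.57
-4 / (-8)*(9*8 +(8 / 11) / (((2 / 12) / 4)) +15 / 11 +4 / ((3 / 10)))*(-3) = -3437 / 22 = -156.23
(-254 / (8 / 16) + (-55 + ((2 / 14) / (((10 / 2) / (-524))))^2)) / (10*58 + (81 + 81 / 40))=-3320792 / 6497645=-0.51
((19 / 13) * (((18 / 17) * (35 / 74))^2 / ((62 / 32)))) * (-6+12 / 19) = -9525600 / 9379019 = -1.02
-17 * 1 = -17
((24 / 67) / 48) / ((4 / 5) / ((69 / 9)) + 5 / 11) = 1265 / 94738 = 0.01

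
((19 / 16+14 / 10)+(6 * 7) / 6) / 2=767 / 160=4.79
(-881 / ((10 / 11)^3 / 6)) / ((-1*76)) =3517833 / 38000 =92.57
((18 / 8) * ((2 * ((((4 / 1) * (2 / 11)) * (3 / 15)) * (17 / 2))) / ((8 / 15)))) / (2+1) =153 / 44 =3.48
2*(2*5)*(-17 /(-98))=170 /49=3.47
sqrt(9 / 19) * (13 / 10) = 39 * sqrt(19) / 190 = 0.89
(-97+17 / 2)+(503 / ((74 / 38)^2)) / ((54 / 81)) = 110.46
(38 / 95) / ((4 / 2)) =1 / 5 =0.20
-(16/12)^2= -16/9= -1.78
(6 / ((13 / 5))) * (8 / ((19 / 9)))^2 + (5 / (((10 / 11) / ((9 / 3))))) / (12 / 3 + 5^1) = 984743 / 28158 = 34.97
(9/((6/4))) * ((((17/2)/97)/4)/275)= 51/106700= 0.00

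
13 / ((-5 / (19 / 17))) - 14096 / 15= -240373 / 255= -942.64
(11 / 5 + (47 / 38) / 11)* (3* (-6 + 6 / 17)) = -695952 / 17765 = -39.18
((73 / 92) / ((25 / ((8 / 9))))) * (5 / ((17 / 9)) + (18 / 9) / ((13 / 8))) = 125122 / 1143675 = 0.11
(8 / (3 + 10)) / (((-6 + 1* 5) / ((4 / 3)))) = -32 / 39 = -0.82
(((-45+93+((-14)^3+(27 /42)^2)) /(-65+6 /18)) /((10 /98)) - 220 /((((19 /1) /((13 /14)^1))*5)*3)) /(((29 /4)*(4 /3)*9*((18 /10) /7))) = 631307315 /34633656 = 18.23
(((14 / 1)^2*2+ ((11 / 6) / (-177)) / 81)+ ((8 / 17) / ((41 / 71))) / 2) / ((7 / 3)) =23527697509 / 139900446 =168.17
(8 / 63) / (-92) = -2 / 1449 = -0.00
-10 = -10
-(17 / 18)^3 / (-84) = 4913 / 489888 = 0.01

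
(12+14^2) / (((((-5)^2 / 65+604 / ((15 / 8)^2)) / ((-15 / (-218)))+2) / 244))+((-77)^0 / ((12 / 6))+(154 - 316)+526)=10569874977 / 27471026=384.76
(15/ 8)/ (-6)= -0.31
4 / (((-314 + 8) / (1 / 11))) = -2 / 1683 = -0.00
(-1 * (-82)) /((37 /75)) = 6150 /37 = 166.22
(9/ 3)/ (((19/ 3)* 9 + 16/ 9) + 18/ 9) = 27/ 547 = 0.05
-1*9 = -9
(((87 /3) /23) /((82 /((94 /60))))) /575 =1363 /32533500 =0.00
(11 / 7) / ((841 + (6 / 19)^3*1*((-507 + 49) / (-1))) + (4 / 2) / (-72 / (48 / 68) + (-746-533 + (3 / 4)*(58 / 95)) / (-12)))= 781877987 / 425842158007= 0.00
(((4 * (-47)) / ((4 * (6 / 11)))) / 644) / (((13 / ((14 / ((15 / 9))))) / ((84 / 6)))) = -3619 / 2990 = -1.21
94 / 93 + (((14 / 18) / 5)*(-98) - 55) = -96581 / 1395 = -69.23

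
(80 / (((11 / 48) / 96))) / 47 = 368640 / 517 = 713.04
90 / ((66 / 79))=1185 / 11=107.73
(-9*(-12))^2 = 11664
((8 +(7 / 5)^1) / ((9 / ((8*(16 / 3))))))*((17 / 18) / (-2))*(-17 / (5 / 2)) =869312 / 6075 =143.10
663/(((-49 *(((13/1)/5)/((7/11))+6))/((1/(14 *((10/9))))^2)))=-0.01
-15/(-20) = 3/4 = 0.75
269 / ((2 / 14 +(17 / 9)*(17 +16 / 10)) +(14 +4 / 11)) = 310695 / 57334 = 5.42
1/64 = 0.02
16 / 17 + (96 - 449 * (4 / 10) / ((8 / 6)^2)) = -2777 / 680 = -4.08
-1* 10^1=-10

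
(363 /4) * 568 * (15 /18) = 42955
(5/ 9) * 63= 35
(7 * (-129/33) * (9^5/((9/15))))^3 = -25994614259866182910875/1331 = -19530138437164675365.05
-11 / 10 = -1.10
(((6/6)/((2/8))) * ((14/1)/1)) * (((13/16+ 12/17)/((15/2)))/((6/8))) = 11564/765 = 15.12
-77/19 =-4.05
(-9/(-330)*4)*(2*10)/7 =24/77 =0.31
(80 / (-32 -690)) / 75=-8 / 5415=-0.00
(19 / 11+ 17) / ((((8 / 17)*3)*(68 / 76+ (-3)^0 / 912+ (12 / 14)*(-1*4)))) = -49028 / 9361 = -5.24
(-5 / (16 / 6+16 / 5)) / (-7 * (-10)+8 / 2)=-75 / 6512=-0.01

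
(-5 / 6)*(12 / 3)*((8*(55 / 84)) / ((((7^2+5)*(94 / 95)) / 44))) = -1149500 / 79947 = -14.38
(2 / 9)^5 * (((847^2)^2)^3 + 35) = 484739480245075092563984368414034048 / 6561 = 73881950959468845079101410000000.00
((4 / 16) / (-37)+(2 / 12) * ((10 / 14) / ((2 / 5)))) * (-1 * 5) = -1130 / 777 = -1.45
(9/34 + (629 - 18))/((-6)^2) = 20783/1224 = 16.98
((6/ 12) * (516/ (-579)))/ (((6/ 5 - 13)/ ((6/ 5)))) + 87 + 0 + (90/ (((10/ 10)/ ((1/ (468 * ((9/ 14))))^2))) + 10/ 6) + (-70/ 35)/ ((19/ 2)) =4718048935729/ 53309811906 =88.50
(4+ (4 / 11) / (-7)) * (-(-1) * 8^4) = 1245184 / 77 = 16171.22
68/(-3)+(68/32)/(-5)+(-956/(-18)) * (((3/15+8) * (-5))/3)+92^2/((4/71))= 161446021/1080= 149487.06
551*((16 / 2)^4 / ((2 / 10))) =11284480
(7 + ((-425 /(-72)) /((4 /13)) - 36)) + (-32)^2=292085 /288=1014.18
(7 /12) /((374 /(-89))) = -0.14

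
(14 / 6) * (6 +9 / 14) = 31 / 2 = 15.50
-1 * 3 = -3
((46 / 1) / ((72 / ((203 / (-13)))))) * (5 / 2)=-23345 / 936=-24.94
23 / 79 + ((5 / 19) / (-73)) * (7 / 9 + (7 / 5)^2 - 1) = 1404656 / 4930785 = 0.28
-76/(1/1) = -76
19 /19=1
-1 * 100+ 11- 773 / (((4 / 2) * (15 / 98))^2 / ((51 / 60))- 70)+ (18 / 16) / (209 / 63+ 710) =-39965757242349 / 512788143640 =-77.94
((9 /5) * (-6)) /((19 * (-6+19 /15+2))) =162 /779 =0.21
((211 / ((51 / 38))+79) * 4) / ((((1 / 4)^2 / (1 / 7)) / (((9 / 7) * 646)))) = 12556416 / 7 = 1793773.71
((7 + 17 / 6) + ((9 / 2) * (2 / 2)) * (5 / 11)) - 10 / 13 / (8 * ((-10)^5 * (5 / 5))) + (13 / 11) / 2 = 427960033 / 34320000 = 12.47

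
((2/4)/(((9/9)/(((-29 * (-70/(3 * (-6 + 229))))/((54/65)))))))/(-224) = -9425/1156032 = -0.01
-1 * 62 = -62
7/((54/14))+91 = 2506/27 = 92.81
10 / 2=5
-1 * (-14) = 14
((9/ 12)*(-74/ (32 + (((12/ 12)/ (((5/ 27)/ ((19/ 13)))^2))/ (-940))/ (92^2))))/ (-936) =5979551500/ 3227017706493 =0.00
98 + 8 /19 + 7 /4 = 7613 /76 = 100.17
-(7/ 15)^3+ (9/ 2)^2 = 272003/ 13500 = 20.15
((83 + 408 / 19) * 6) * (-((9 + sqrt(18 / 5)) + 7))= -11218.82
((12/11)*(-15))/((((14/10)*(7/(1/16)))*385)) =-45/166012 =-0.00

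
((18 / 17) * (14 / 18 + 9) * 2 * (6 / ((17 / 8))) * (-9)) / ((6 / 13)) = -329472 / 289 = -1140.04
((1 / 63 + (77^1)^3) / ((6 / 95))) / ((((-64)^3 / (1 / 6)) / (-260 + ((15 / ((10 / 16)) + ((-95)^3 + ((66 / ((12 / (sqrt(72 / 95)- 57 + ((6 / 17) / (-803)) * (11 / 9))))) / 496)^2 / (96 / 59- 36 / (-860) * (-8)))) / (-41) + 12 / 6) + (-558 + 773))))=-130671911459635389454367383125175 / 1362536671296039223962894336- 2342073798538399475 * sqrt(190) / 30498179588504772673536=-95903.41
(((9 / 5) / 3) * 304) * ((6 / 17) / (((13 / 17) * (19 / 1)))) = 288 / 65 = 4.43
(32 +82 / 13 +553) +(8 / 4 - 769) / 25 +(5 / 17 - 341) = 1215068 / 5525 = 219.92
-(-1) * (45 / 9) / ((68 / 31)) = 155 / 68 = 2.28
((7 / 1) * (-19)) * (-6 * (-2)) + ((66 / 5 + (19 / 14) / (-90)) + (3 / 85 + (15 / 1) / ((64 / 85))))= -1562.86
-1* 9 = -9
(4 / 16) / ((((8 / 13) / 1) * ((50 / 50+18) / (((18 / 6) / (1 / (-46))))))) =-897 / 304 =-2.95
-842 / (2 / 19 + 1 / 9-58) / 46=71991 / 227263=0.32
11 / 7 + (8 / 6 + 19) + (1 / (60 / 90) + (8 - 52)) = -865 / 42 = -20.60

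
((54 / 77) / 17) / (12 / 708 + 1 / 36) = 114696 / 124355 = 0.92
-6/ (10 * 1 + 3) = -6/ 13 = -0.46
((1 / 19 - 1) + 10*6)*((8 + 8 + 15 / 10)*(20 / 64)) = 98175 / 304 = 322.94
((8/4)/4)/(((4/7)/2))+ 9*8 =295/4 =73.75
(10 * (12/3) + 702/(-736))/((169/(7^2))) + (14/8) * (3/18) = 2166661/186576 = 11.61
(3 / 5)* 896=2688 / 5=537.60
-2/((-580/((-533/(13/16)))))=-328/145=-2.26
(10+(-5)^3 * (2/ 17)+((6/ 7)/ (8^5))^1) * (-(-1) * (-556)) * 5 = 6376617355/ 487424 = 13082.28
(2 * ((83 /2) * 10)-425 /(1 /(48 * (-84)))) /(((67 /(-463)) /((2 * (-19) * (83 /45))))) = 500717111572 /603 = 830376636.11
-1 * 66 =-66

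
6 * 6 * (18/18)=36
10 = 10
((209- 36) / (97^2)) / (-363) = -173 / 3415467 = -0.00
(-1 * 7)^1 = -7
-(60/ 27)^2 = -400/ 81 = -4.94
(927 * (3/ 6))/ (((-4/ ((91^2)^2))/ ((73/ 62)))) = -4640536185831/ 496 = -9355919729.50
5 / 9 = 0.56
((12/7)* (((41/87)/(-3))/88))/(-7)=41/93786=0.00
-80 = -80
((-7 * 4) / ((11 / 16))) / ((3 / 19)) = -8512 / 33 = -257.94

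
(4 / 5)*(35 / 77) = 4 / 11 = 0.36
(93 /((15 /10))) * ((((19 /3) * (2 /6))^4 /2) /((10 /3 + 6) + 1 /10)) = 40399510 /618921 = 65.27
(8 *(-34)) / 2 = -136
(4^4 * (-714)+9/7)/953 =-1279479/6671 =-191.80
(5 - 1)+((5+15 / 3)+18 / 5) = 88 / 5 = 17.60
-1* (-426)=426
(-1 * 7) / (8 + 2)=-7 / 10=-0.70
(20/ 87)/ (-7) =-20/ 609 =-0.03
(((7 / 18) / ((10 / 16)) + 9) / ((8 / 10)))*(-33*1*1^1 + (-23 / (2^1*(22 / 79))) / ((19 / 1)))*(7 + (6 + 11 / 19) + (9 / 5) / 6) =-746116589 / 127072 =-5871.60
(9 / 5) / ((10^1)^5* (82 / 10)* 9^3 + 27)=1 / 332100015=0.00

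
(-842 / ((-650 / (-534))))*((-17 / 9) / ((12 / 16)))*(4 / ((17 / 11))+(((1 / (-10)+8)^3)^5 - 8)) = 6185946198992130601348341449318209 / 121875000000000000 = 50756481632755943.40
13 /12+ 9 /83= 1187 /996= 1.19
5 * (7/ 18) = 35/ 18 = 1.94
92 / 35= 2.63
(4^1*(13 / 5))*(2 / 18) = 52 / 45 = 1.16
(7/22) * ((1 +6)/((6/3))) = 49/44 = 1.11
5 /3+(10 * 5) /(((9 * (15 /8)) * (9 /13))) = 1445 /243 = 5.95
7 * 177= 1239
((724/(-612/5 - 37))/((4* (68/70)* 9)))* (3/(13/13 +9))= -6335/162588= -0.04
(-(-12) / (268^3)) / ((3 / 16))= 1 / 300763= 0.00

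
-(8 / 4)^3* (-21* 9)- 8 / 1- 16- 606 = 882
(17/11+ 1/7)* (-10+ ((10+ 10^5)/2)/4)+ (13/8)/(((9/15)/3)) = 12995905/616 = 21097.25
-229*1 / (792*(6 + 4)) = -229 / 7920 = -0.03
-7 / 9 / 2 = -7 / 18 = -0.39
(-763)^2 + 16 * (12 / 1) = 582361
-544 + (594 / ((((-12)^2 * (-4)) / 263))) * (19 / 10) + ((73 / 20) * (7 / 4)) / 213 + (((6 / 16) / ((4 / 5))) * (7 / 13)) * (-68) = -953820017 / 886080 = -1076.45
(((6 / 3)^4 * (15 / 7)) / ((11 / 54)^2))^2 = 489776025600 / 717409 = 682701.26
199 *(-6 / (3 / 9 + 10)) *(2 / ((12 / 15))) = -8955 / 31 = -288.87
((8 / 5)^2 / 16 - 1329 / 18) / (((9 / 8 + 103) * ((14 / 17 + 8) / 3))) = -22102 / 91875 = -0.24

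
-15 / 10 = -3 / 2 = -1.50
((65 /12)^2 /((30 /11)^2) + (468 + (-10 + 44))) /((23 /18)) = 2622817 /6624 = 395.96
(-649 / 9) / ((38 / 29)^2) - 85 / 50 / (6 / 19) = -1539427 / 32490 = -47.38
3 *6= 18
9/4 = 2.25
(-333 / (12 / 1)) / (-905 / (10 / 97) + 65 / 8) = 222 / 70163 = 0.00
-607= -607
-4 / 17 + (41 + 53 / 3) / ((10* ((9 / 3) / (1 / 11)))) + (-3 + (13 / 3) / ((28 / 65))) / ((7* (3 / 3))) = 142591 / 149940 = 0.95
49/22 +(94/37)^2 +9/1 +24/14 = 4089161/210826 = 19.40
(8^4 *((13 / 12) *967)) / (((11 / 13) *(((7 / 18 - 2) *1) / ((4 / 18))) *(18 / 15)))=-1673451520 / 2871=-582881.06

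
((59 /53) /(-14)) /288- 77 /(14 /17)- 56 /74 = -94.26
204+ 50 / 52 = 5329 / 26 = 204.96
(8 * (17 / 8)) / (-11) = -17 / 11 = -1.55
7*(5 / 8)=35 / 8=4.38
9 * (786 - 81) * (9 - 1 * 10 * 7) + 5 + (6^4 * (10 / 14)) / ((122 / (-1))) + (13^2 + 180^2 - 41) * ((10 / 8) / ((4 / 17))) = -91481585 / 427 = -214242.59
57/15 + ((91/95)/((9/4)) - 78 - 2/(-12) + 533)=785561/1710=459.39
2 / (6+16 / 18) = 9 / 31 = 0.29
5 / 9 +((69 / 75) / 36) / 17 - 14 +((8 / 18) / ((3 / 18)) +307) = 1510741 / 5100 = 296.22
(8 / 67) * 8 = 64 / 67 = 0.96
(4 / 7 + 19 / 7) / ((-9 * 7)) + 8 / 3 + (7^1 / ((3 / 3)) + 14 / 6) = 5269 / 441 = 11.95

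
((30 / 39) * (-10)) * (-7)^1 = 700 / 13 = 53.85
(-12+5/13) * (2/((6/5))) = -755/39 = -19.36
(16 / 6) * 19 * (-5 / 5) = -50.67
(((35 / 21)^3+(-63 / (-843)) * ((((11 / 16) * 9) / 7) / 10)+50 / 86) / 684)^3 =20202058058248361141722513 / 45513881249834510706260312064000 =0.00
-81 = -81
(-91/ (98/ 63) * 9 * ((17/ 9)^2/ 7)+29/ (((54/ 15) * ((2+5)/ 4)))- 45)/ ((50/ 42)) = -38903/ 150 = -259.35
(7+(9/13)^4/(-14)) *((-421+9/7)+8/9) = -2924.91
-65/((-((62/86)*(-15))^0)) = 65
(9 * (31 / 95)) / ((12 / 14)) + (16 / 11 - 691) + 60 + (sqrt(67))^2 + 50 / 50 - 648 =-2520789 / 2090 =-1206.12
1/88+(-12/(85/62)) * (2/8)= -16283/7480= -2.18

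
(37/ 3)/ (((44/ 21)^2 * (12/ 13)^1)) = 3.04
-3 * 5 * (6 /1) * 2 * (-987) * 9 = 1598940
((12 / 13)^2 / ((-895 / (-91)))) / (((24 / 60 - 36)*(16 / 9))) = -567 / 414206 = -0.00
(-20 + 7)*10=-130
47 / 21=2.24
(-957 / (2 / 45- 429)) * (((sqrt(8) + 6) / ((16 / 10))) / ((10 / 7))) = 301455 * sqrt(2) / 154424 + 904365 / 154424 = 8.62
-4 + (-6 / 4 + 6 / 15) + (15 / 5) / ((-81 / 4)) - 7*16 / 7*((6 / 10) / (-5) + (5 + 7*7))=-1170893 / 1350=-867.33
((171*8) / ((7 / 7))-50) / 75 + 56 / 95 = 25882 / 1425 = 18.16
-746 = -746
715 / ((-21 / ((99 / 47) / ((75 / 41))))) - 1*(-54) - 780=-1258763 / 1645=-765.21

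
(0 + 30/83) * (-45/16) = -675/664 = -1.02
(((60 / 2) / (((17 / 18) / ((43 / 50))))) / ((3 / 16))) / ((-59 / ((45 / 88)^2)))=-156735 / 242726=-0.65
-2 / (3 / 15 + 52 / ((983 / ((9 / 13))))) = -9830 / 1163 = -8.45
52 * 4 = 208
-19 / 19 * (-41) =41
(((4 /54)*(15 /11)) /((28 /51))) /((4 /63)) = 255 /88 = 2.90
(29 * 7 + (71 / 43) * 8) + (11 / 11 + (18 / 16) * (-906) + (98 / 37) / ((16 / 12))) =-5091545 / 6364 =-800.05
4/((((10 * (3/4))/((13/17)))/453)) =15704/85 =184.75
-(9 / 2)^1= -9 / 2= -4.50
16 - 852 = -836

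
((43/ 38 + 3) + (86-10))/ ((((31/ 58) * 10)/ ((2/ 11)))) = 17661/ 6479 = 2.73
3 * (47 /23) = 141 /23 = 6.13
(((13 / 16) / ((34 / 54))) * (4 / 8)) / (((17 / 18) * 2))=3159 / 9248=0.34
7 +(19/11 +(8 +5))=21.73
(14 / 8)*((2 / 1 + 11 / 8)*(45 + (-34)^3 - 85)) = -232375.50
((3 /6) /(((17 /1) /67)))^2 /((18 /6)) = 4489 /3468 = 1.29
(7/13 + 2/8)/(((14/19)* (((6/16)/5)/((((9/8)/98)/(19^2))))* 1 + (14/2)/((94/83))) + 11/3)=28905/64071202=0.00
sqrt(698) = 26.42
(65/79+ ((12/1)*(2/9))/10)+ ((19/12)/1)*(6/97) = 272969/229890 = 1.19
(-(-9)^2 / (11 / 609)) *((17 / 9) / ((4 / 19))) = -1770363 / 44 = -40235.52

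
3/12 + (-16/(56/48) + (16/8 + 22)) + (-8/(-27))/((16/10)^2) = 16105/1512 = 10.65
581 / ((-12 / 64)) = -9296 / 3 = -3098.67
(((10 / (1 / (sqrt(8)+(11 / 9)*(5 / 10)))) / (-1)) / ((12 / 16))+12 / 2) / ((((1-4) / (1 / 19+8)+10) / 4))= -5440*sqrt(2) / 491-3944 / 4419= -16.56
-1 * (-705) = 705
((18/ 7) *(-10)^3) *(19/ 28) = -85500/ 49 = -1744.90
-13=-13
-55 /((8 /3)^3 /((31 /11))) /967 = -4185 /495104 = -0.01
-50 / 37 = -1.35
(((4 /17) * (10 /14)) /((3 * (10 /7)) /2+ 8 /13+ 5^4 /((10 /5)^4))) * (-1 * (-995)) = 4139200 /1035147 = 4.00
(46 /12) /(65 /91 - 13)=-161 /516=-0.31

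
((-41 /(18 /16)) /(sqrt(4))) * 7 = -1148 /9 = -127.56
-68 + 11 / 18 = -1213 / 18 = -67.39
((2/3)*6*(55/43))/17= 220/731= 0.30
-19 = -19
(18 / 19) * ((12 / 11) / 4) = 54 / 209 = 0.26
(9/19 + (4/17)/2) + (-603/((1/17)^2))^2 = 9809182894538/323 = 30368987289.59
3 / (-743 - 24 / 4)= -3 / 749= -0.00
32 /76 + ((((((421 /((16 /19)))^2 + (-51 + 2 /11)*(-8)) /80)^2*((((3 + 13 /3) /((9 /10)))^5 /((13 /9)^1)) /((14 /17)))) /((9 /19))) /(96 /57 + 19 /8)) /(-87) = -9641345341412347316550592661 /5454791796477284352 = -1767500154.20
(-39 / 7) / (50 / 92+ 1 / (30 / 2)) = -26910 / 2947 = -9.13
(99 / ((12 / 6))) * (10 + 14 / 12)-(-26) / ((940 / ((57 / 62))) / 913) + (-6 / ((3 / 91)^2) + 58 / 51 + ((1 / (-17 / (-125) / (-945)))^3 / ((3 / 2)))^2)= 8796258163690034150207983603473433 / 175842190165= 50023593060551289171370.20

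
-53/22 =-2.41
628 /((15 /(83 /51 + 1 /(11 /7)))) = 159512 /1683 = 94.78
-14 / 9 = -1.56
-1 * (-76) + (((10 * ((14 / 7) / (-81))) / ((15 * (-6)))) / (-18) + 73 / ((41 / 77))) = 57323416 / 269001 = 213.10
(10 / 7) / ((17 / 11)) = 110 / 119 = 0.92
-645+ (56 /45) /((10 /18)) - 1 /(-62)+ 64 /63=-62664739 /97650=-641.73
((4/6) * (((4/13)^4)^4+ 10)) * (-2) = -26616664384507062824/1996249827549539523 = -13.33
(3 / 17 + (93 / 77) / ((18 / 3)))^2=978121 / 6853924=0.14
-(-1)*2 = 2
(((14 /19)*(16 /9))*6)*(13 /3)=5824 /171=34.06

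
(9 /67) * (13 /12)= 39 /268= 0.15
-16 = -16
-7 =-7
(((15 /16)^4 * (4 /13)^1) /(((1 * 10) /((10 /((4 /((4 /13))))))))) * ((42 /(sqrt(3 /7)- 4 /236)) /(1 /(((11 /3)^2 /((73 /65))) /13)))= 29515303125 /1054711250944 + 248771840625 * sqrt(21) /1054711250944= 1.11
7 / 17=0.41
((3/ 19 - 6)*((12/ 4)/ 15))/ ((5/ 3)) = -333/ 475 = -0.70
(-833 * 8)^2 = 44408896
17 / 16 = 1.06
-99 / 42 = -33 / 14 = -2.36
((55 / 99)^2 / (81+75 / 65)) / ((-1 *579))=-325 / 50088132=-0.00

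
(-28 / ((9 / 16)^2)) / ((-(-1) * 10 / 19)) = -68096 / 405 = -168.14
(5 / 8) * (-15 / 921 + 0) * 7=-175 / 2456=-0.07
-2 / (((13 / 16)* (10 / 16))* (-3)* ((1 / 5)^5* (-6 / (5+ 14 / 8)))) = -60000 / 13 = -4615.38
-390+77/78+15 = -29173/78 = -374.01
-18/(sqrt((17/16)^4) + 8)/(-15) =512/3895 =0.13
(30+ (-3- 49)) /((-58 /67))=737 /29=25.41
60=60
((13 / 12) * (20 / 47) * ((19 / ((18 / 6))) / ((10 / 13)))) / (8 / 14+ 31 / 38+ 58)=427063 / 6682131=0.06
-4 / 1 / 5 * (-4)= 16 / 5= 3.20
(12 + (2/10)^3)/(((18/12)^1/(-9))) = -9006/125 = -72.05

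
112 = 112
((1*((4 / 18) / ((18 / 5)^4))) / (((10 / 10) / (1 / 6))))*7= 4375 / 2834352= 0.00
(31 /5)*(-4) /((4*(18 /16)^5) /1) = -1015808 /295245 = -3.44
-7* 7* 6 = -294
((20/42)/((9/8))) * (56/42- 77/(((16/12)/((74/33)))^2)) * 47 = -4306.34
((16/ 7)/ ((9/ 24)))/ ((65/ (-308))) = -5632/ 195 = -28.88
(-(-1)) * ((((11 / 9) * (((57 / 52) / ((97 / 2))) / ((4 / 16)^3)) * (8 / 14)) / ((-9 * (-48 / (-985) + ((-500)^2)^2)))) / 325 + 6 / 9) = 39737016210968153386 / 59605524316452724155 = 0.67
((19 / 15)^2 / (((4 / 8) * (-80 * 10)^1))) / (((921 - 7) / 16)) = -361 / 5141250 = -0.00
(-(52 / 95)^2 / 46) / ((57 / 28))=-37856 / 11831775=-0.00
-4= -4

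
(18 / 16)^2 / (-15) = -27 / 320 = -0.08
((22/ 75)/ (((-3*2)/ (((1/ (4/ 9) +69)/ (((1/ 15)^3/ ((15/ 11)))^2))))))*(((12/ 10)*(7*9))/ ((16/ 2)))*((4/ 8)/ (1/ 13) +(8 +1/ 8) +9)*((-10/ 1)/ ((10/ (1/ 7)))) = 3313202484375/ 1408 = 2353126764.47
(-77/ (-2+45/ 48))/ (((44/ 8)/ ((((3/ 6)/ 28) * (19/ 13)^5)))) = 9904396/ 6311981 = 1.57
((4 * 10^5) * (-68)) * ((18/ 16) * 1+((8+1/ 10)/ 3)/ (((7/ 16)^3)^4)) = -20671945833018927240000/ 13841287201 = -1493498800568.59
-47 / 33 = -1.42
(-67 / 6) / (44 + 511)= -0.02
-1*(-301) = 301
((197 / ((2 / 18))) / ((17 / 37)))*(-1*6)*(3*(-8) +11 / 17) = 156261582 / 289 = 540697.52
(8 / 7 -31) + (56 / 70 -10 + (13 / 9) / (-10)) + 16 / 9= -7859 / 210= -37.42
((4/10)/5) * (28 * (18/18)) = 2.24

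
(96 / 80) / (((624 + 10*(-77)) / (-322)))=966 / 365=2.65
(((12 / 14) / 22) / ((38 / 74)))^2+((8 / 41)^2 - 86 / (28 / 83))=-1834130362629 / 7195920578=-254.88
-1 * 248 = -248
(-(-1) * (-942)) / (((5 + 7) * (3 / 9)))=-471 / 2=-235.50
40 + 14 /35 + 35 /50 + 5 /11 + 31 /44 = 9297 /220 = 42.26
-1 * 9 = -9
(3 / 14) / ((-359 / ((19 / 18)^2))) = -361 / 542808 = -0.00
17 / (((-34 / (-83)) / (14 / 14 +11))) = 498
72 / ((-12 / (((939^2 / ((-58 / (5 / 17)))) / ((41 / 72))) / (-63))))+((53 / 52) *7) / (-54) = -297157201321 / 397306728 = -747.93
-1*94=-94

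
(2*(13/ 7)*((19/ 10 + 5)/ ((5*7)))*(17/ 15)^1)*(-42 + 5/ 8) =-1682473/ 49000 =-34.34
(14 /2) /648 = 7 /648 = 0.01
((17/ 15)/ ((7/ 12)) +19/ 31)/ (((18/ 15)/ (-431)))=-917.94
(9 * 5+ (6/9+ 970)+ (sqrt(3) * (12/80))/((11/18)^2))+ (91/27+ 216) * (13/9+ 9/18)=1442.92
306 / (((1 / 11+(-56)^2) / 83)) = 31042 / 3833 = 8.10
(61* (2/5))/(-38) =-61/95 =-0.64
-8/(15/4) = -32/15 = -2.13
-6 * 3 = -18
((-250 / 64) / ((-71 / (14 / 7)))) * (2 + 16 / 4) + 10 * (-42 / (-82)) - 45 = -39.22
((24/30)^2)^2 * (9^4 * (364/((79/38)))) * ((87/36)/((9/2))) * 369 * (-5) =-4603896880128/9875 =-466217405.58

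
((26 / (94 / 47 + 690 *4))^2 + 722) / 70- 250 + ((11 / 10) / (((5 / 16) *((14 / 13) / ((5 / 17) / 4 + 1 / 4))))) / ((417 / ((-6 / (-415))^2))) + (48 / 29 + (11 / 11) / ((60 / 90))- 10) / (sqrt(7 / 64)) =-65111464449268456231 / 271653507307236250- 1588 *sqrt(7) / 203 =-260.38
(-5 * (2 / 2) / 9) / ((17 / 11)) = -55 / 153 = -0.36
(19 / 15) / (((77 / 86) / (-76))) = -124184 / 1155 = -107.52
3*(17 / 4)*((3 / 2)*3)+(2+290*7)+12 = 16811 / 8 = 2101.38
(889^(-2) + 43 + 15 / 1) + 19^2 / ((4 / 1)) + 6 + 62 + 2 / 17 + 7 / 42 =216.53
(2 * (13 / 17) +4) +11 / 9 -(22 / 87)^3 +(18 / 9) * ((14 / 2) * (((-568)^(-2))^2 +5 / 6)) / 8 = 38189610592763325697 / 4660795129040584704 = 8.19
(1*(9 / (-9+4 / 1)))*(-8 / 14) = 36 / 35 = 1.03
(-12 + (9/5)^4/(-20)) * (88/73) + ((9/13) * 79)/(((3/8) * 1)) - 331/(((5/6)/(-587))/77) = 53242380302304/2965625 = 17953173.55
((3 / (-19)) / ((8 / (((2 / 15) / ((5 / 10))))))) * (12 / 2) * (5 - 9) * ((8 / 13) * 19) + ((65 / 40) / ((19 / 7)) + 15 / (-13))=9107 / 9880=0.92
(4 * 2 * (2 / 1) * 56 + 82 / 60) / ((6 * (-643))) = -26921 / 115740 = -0.23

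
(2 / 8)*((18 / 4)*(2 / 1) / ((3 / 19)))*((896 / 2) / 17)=6384 / 17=375.53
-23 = -23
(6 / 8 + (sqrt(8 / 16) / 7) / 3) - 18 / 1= -69 / 4 + sqrt(2) / 42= -17.22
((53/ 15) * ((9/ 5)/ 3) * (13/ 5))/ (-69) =-689/ 8625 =-0.08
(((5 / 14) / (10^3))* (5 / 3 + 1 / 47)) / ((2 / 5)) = 17 / 11280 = 0.00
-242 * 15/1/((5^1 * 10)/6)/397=-2178/1985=-1.10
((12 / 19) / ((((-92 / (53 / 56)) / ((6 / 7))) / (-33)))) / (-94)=-0.00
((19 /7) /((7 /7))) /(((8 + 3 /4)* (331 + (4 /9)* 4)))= 684 /733775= 0.00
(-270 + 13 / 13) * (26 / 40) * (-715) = 500071 / 4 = 125017.75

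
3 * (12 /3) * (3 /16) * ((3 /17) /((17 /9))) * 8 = 486 /289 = 1.68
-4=-4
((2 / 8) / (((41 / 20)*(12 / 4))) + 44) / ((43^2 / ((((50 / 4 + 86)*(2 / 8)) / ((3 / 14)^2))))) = 52290301 / 4093686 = 12.77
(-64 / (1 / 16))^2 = 1048576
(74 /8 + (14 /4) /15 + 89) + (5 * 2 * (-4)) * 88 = -205291 /60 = -3421.52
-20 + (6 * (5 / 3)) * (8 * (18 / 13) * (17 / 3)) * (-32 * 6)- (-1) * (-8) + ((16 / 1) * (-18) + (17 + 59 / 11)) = -120810.56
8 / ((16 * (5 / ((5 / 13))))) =1 / 26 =0.04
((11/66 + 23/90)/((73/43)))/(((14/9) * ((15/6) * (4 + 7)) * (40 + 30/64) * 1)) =26144/181979875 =0.00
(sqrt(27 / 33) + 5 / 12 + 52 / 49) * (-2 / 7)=-869 / 2058 -6 * sqrt(11) / 77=-0.68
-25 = -25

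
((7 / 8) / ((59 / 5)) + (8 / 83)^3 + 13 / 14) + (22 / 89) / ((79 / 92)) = 17154639452301 / 13282854447688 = 1.29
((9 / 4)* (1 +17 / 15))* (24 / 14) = 288 / 35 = 8.23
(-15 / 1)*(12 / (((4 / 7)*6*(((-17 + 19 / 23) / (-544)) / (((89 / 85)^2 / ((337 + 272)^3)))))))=-728732 / 85022614845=-0.00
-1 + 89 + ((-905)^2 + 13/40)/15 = 32813813/600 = 54689.69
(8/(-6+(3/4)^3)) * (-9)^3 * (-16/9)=-221184/119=-1858.69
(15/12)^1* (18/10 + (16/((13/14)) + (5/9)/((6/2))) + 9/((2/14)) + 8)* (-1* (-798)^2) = -2800681681/39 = -71812350.79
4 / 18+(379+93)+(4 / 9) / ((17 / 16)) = 72314 / 153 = 472.64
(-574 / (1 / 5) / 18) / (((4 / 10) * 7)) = -1025 / 18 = -56.94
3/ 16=0.19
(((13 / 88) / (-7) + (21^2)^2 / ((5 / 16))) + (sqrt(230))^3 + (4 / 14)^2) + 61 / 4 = 230*sqrt(230) + 13417963247 / 21560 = 625842.63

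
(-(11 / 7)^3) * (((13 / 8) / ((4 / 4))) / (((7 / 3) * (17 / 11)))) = -570999 / 326536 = -1.75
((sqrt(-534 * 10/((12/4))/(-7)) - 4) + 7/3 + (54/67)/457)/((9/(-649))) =99253517/826713 - 1298 * sqrt(3115)/63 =-1029.85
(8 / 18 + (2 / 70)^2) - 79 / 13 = -807158 / 143325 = -5.63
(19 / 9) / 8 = 19 / 72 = 0.26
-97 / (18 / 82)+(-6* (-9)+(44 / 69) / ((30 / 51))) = -400343 / 1035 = -386.80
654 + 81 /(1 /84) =7458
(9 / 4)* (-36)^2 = 2916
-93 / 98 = -0.95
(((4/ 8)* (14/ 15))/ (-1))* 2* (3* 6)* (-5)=84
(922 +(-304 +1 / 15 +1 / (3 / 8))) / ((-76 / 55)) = -102421 / 228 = -449.21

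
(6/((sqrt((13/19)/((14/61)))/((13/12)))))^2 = 1729/122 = 14.17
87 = 87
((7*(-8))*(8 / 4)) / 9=-112 / 9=-12.44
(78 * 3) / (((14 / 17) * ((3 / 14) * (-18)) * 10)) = -221 / 30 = -7.37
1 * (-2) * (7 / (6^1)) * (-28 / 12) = 49 / 9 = 5.44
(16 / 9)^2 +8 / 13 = 3.78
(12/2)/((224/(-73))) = -219/112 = -1.96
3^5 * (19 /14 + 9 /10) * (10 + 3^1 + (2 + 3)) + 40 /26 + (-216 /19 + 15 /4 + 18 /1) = 9884.66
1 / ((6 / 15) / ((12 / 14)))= 15 / 7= 2.14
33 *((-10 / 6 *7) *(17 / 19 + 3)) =-1499.47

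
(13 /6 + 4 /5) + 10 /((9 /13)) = 1567 /90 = 17.41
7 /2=3.50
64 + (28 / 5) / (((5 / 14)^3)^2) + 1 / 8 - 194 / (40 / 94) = 1441756689 / 625000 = 2306.81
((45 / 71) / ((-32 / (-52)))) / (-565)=-117 / 64184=-0.00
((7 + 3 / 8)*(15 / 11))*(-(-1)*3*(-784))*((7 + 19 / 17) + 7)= -66868830 / 187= -357587.33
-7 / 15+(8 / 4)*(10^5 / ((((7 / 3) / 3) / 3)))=80999951 / 105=771428.10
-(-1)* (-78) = -78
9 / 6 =3 / 2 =1.50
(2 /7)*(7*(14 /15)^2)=392 /225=1.74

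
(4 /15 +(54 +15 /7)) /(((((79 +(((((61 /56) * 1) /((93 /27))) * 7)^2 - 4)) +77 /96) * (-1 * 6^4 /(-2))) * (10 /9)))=0.00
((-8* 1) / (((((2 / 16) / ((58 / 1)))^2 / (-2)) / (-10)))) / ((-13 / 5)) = 172236800 / 13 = 13248984.62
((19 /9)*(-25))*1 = -475 /9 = -52.78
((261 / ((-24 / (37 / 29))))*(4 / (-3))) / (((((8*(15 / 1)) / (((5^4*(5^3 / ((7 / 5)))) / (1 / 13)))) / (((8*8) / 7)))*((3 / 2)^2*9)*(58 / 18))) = 601250000 / 38367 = 15671.02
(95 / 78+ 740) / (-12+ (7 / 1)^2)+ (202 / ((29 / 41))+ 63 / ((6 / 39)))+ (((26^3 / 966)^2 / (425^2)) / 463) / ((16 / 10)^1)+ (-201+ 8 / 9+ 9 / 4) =37538088051833014601 / 72571302726604500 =517.26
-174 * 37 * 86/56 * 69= -9550773/14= -682198.07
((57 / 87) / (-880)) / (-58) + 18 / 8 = 3330379 / 1480160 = 2.25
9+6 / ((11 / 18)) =207 / 11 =18.82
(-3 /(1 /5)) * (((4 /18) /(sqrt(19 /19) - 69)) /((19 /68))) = 10 /57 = 0.18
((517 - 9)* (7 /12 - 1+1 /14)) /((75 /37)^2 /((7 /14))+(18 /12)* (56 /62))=-156302837 /8531208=-18.32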